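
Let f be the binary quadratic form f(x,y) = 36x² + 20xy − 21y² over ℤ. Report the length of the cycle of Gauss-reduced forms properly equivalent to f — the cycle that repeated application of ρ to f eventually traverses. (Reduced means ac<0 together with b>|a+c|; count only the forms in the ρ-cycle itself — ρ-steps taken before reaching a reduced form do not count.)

D = 3424, ⌊√D⌋ = 58
river: ρ → (-21,22,35)
river: ρ → (35,48,-8)
river: ρ → (-8,48,35)
river: ρ → (35,22,-21)
river: ρ → (-21,20,36)
river: ρ → (36,52,-5)
river: ρ → (-5,58,3)
river: ρ → (3,56,-24)
river: ρ → (-24,40,19)
river: ρ → (19,36,-28)
river: ρ → (-28,20,27)
river: ρ → (27,34,-21)
river: ρ → (-21,50,11)
river: ρ → (11,38,-45)
river: ρ → (-45,52,4)
river: ρ → (4,52,-45)
river: ρ → (-45,38,11)
river: ρ → (11,50,-21)
river: ρ → (-21,34,27)
river: ρ → (27,20,-28)
river: ρ → (-28,36,19)
river: ρ → (19,40,-24)
river: ρ → (-24,56,3)
river: ρ → (3,58,-5)
river: ρ → (-5,52,36)
river: ρ → (36,20,-21)
ρ-cycle length = 26 (tail of 0 descent steps not counted)

26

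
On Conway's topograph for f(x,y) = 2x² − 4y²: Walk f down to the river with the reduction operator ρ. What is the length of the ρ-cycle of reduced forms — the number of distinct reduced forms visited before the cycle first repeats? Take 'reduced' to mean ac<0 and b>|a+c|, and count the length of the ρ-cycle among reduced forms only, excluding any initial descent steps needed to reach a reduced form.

D = 32, ⌊√D⌋ = 5
descent: ρ → (-4,0,2)
descent: ρ → (2,4,-2)  [lands on river]
river: ρ → (-2,4,2)
ρ-cycle length = 2 (tail of 2 descent steps not counted)

2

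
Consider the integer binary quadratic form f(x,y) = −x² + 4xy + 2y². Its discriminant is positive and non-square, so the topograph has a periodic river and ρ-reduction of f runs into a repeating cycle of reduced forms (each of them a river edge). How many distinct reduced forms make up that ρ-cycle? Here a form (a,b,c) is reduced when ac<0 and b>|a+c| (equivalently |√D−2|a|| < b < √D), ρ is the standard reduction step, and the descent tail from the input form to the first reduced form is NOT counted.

D = 24, ⌊√D⌋ = 4
river: ρ → (2,4,-1)
river: ρ → (-1,4,2)
ρ-cycle length = 2 (tail of 0 descent steps not counted)

2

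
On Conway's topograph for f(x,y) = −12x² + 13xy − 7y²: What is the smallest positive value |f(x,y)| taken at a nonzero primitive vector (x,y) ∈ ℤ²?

translate: b→11 (≡-13 mod 24), so (12,-13,7)→(12,11,6)
flip: (12,11,6)→(6,-11,12)
translate: b→1 (≡-11 mod 12), so (6,-11,12)→(6,1,7)
reduced (well bottom): (6,1,7) with a≤c, −a<b≤a
well minimum |f| = |-6| = 6 (negative-definite)

6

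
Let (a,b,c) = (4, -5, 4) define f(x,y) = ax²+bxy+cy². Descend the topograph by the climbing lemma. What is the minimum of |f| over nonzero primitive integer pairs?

translate: b→3 (≡-5 mod 8), so (4,-5,4)→(4,3,3)
flip: (4,3,3)→(3,-3,4)
translate: b→3 (≡-3 mod 6), so (3,-3,4)→(3,3,4)
reduced (well bottom): (3,3,4) with a≤c, −a<b≤a
well minimum = a = 3

3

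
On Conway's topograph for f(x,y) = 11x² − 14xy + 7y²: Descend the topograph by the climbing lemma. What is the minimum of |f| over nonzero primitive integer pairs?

translate: b→8 (≡-14 mod 22), so (11,-14,7)→(11,8,4)
flip: (11,8,4)→(4,-8,11)
translate: b→0 (≡-8 mod 8), so (4,-8,11)→(4,0,7)
reduced (well bottom): (4,0,7) with a≤c, −a<b≤a
well minimum = a = 4

4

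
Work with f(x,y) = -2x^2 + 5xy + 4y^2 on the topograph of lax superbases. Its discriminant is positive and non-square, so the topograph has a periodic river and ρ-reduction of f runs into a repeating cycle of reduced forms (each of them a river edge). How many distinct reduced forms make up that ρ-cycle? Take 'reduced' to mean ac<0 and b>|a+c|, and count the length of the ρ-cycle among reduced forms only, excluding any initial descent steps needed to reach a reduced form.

D = 57, ⌊√D⌋ = 7
river: ρ → (4,3,-3)
river: ρ → (-3,3,4)
river: ρ → (4,5,-2)
river: ρ → (-2,7,1)
river: ρ → (1,7,-2)
river: ρ → (-2,5,4)
ρ-cycle length = 6 (tail of 0 descent steps not counted)

6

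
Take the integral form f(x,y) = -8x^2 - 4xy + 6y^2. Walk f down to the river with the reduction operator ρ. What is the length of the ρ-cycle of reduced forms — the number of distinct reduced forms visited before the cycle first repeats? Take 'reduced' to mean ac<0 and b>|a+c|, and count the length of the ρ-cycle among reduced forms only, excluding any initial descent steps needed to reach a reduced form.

D = 208, ⌊√D⌋ = 14
descent: ρ → (6,4,-8)  [lands on river]
river: ρ → (-8,12,2)
river: ρ → (2,12,-8)
river: ρ → (-8,4,6)
river: ρ → (6,8,-6)
river: ρ → (-6,4,8)
river: ρ → (8,12,-2)
river: ρ → (-2,12,8)
river: ρ → (8,4,-6)
river: ρ → (-6,8,6)
ρ-cycle length = 10 (tail of 1 descent step not counted)

10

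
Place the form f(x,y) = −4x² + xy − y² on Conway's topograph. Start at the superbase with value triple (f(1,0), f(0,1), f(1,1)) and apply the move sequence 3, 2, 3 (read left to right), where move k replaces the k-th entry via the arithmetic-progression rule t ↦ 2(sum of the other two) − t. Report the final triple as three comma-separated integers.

start (-4,-1,-4) = (f(1,0),f(0,1),f(1,1))
replace slot 3: 2·((-4)+(-1)) − (-4) = -6 → (-4,-1,-6)
replace slot 2: 2·((-4)+(-6)) − (-1) = -19 → (-4,-19,-6)
replace slot 3: 2·((-4)+(-19)) − (-6) = -40 → (-4,-19,-40)

-4,-19,-40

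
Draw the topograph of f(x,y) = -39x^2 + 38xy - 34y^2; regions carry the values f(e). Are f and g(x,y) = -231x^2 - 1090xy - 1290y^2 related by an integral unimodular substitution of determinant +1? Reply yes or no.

D₁ = -3860, D₂ = -3860
f is negative-definite; reduce −f:
−f: flip: (39,-38,34)→(34,38,39)
−f: translate: b→-30 (≡38 mod 68), so (34,38,39)→(34,-30,35)
−f: reduced (well bottom): (34,-30,35) with a≤c, −a<b≤a
flip sign back: reduced form of f is (-34,30,-35)
g is negative-definite; reduce −g:
−g: translate: b→166 (≡1090 mod 462), so (231,1090,1290)→(231,166,34)
−g: flip: (231,166,34)→(34,-166,231)
−g: translate: b→-30 (≡-166 mod 68), so (34,-166,231)→(34,-30,35)
−g: reduced (well bottom): (34,-30,35) with a≤c, −a<b≤a
flip sign back: reduced form of g is (-34,30,-35)
reduced forms (-34, 30, -35) vs (-34, 30, -35) ⇒ equivalent

yes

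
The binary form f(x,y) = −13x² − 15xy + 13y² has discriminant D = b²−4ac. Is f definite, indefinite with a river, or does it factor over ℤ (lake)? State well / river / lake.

D = b²−4ac = (-15)² − 4·(-13)·13 = 901
D > 0 non-square ⇒ indefinite ⇒ periodic river

river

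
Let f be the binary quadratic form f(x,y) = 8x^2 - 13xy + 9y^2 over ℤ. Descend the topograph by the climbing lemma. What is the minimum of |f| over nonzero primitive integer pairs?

translate: b→3 (≡-13 mod 16), so (8,-13,9)→(8,3,4)
flip: (8,3,4)→(4,-3,8)
reduced (well bottom): (4,-3,8) with a≤c, −a<b≤a
well minimum = a = 4

4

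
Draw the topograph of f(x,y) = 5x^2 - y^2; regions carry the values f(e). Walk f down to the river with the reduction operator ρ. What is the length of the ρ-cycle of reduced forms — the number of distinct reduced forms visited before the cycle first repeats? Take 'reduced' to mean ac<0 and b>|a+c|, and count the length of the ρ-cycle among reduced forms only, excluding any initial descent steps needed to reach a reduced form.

D = 20, ⌊√D⌋ = 4
descent: ρ → (-1,4,1)  [lands on river]
river: ρ → (1,4,-1)
ρ-cycle length = 2 (tail of 1 descent step not counted)

2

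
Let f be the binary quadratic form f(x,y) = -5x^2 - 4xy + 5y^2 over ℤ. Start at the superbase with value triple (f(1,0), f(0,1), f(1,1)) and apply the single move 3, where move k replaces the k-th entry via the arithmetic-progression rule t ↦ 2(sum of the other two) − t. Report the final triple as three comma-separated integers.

start (-5,5,-4) = (f(1,0),f(0,1),f(1,1))
replace slot 3: 2·((-5)+5) − (-4) = 4 → (-5,5,4)

-5,5,4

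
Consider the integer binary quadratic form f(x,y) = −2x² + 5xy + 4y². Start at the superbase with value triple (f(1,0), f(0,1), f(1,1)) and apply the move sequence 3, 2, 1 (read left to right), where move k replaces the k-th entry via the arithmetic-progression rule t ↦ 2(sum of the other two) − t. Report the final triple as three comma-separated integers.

start (-2,4,7) = (f(1,0),f(0,1),f(1,1))
replace slot 3: 2·((-2)+4) − 7 = -3 → (-2,4,-3)
replace slot 2: 2·((-2)+(-3)) − 4 = -14 → (-2,-14,-3)
replace slot 1: 2·((-14)+(-3)) − (-2) = -32 → (-32,-14,-3)

-32,-14,-3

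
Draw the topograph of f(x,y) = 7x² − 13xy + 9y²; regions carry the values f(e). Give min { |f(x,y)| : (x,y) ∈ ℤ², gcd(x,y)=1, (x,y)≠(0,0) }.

translate: b→1 (≡-13 mod 14), so (7,-13,9)→(7,1,3)
flip: (7,1,3)→(3,-1,7)
reduced (well bottom): (3,-1,7) with a≤c, −a<b≤a
well minimum = a = 3

3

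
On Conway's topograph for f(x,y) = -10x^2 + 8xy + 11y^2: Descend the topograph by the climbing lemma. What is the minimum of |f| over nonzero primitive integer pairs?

river: ρ → (11,14,-7)
river: ρ → (-7,14,11)
river: ρ → (11,8,-10)
river: ρ → (-10,12,9)
river: ρ → (9,6,-13)
river: ρ → (-13,20,2)
river: ρ → (2,20,-13)
river: ρ → (-13,6,9)
river: ρ → (9,12,-10)
river: ρ → (-10,8,11)
closes: descent 0, river 10
min |a| on river = 2

2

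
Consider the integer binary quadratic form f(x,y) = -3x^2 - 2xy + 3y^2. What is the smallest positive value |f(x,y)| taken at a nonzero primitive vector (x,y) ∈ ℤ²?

descent: ρ → (3,2,-3)  [lands on river]
river: ρ → (-3,4,2)
river: ρ → (2,4,-3)
river: ρ → (-3,2,3)
river: ρ → (3,4,-2)
river: ρ → (-2,4,3)
closes: descent 1, river 6
min |a| on river = 2

2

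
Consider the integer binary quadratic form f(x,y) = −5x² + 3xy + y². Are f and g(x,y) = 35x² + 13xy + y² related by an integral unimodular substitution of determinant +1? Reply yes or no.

D₁ = 29, D₂ = 29
river cycle of f (length 2): (1, 5, -1), (-1, 5, 1)
river cycle of g (length 2): (1, 5, -1), (-1, 5, 1)
cycles coincide ⇒ equivalent

yes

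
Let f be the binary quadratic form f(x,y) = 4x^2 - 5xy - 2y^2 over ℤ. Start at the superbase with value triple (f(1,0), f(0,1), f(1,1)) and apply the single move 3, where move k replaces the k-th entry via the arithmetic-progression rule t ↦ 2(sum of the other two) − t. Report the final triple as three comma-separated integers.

start (4,-2,-3) = (f(1,0),f(0,1),f(1,1))
replace slot 3: 2·(4+(-2)) − (-3) = 7 → (4,-2,7)

4,-2,7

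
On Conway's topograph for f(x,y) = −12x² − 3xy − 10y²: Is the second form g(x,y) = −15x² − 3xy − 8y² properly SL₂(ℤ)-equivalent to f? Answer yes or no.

D₁ = -471, D₂ = -471
f is negative-definite; reduce −f:
−f: flip: (12,3,10)→(10,-3,12)
−f: reduced (well bottom): (10,-3,12) with a≤c, −a<b≤a
flip sign back: reduced form of f is (-10,3,-12)
g is negative-definite; reduce −g:
−g: flip: (15,3,8)→(8,-3,15)
−g: reduced (well bottom): (8,-3,15) with a≤c, −a<b≤a
flip sign back: reduced form of g is (-8,3,-15)
reduced forms (-10, 3, -12) vs (-8, 3, -15) ⇒ inequivalent

no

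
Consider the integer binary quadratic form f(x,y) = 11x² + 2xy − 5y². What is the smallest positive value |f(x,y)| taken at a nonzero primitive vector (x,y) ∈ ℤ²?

descent: ρ → (-5,8,8)  [lands on river]
river: ρ → (8,8,-5)
river: ρ → (-5,12,4)
river: ρ → (4,12,-5)
closes: descent 1, river 4
min |a| on river = 4

4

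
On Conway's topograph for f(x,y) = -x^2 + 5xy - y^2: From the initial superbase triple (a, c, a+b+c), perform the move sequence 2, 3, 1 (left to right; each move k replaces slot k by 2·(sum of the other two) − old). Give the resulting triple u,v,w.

start (-1,-1,3) = (f(1,0),f(0,1),f(1,1))
replace slot 2: 2·((-1)+3) − (-1) = 5 → (-1,5,3)
replace slot 3: 2·((-1)+5) − 3 = 5 → (-1,5,5)
replace slot 1: 2·(5+5) − (-1) = 21 → (21,5,5)

21,5,5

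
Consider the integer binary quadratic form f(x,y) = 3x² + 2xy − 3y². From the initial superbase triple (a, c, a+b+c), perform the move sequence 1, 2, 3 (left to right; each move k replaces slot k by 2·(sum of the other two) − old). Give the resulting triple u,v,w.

start (3,-3,2) = (f(1,0),f(0,1),f(1,1))
replace slot 1: 2·((-3)+2) − 3 = -5 → (-5,-3,2)
replace slot 2: 2·((-5)+2) − (-3) = -3 → (-5,-3,2)
replace slot 3: 2·((-5)+(-3)) − 2 = -18 → (-5,-3,-18)

-5,-3,-18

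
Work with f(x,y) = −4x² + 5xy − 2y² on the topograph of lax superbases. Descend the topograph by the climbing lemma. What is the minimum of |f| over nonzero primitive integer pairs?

translate: b→3 (≡-5 mod 8), so (4,-5,2)→(4,3,1)
flip: (4,3,1)→(1,-3,4)
translate: b→1 (≡-3 mod 2), so (1,-3,4)→(1,1,2)
reduced (well bottom): (1,1,2) with a≤c, −a<b≤a
well minimum |f| = |-1| = 1 (negative-definite)

1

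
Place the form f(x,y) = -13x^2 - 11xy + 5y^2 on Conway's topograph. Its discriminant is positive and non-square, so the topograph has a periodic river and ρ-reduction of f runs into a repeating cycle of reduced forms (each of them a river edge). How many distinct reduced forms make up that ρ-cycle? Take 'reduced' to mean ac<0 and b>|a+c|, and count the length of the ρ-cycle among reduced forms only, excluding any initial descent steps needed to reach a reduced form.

D = 381, ⌊√D⌋ = 19
descent: ρ → (5,11,-13)  [lands on river]
river: ρ → (-13,15,3)
river: ρ → (3,15,-13)
river: ρ → (-13,11,5)
river: ρ → (5,19,-1)
river: ρ → (-1,19,5)
ρ-cycle length = 6 (tail of 1 descent step not counted)

6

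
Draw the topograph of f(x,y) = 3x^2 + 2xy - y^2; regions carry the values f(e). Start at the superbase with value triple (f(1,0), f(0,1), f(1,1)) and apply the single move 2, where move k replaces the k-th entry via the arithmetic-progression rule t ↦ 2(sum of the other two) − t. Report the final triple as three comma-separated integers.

start (3,-1,4) = (f(1,0),f(0,1),f(1,1))
replace slot 2: 2·(3+4) − (-1) = 15 → (3,15,4)

3,15,4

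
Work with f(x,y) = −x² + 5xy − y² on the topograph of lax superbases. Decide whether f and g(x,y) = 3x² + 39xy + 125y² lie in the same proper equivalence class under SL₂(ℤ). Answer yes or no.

D₁ = 21, D₂ = 21
river cycle of f (length 2): (-1, 3, 3), (3, 3, -1)
river cycle of g (length 2): (3, 3, -1), (-1, 3, 3)
cycles coincide ⇒ equivalent

yes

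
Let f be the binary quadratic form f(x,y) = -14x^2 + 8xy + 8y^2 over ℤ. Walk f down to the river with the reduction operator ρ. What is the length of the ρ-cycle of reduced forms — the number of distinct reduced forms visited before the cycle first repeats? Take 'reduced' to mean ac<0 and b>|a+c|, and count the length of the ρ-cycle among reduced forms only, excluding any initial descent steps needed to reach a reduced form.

D = 512, ⌊√D⌋ = 22
river: ρ → (8,8,-14)
river: ρ → (-14,20,2)
river: ρ → (2,20,-14)
river: ρ → (-14,8,8)
ρ-cycle length = 4 (tail of 0 descent steps not counted)

4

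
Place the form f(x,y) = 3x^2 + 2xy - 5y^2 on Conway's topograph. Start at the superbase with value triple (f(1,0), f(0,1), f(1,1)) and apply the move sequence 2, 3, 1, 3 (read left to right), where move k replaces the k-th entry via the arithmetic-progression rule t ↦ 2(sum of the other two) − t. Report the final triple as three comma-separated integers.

start (3,-5,0) = (f(1,0),f(0,1),f(1,1))
replace slot 2: 2·(3+0) − (-5) = 11 → (3,11,0)
replace slot 3: 2·(3+11) − 0 = 28 → (3,11,28)
replace slot 1: 2·(11+28) − 3 = 75 → (75,11,28)
replace slot 3: 2·(75+11) − 28 = 144 → (75,11,144)

75,11,144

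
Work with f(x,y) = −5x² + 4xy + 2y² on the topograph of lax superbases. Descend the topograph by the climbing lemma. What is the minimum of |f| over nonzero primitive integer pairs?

river: ρ → (2,4,-5)
river: ρ → (-5,6,1)
river: ρ → (1,6,-5)
river: ρ → (-5,4,2)
closes: descent 0, river 4
min |a| on river = 1

1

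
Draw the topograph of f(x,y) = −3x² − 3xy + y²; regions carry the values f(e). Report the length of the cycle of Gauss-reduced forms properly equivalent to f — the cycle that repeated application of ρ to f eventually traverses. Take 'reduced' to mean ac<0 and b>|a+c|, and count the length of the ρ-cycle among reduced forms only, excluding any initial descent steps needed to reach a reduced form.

D = 21, ⌊√D⌋ = 4
descent: ρ → (1,3,-3)  [lands on river]
river: ρ → (-3,3,1)
ρ-cycle length = 2 (tail of 1 descent step not counted)

2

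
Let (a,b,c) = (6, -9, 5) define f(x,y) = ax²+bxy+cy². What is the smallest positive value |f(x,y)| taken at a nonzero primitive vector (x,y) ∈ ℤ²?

translate: b→3 (≡-9 mod 12), so (6,-9,5)→(6,3,2)
flip: (6,3,2)→(2,-3,6)
translate: b→1 (≡-3 mod 4), so (2,-3,6)→(2,1,5)
reduced (well bottom): (2,1,5) with a≤c, −a<b≤a
well minimum = a = 2

2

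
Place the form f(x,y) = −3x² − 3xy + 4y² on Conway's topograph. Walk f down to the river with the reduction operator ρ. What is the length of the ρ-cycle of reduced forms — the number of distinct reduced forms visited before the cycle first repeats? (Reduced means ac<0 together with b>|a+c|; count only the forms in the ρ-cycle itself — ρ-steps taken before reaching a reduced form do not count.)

D = 57, ⌊√D⌋ = 7
descent: ρ → (4,3,-3)  [lands on river]
river: ρ → (-3,3,4)
river: ρ → (4,5,-2)
river: ρ → (-2,7,1)
river: ρ → (1,7,-2)
river: ρ → (-2,5,4)
ρ-cycle length = 6 (tail of 1 descent step not counted)

6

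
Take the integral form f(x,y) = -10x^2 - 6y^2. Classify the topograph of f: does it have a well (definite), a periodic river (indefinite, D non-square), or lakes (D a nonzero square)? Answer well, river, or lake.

D = b²−4ac = 0² − 4·(-10)·(-6) = -240
D < 0 ⇒ definite ⇒ every region one sign ⇒ single well

well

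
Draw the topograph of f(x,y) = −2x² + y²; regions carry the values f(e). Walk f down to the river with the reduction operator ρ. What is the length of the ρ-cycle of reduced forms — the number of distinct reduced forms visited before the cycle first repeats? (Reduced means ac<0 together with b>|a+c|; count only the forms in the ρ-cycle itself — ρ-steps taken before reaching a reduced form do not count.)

D = 8, ⌊√D⌋ = 2
descent: ρ → (1,2,-1)  [lands on river]
river: ρ → (-1,2,1)
ρ-cycle length = 2 (tail of 1 descent step not counted)

2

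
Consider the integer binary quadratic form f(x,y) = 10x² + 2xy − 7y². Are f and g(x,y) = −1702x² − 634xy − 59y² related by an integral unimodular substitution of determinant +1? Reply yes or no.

D₁ = 284, D₂ = 284
river cycle of f (length 8): (-7, 12, 5), (5, 8, -11), (-11, 14, 2), (2, 14, -11), (-11, 8, 5), (5, 12, -7), (-7, 16, 1), (1, 16, -7)
river cycle of g (length 8): (-7, 12, 5), (5, 8, -11), (-11, 14, 2), (2, 14, -11), (-11, 8, 5), (5, 12, -7), (-7, 16, 1), (1, 16, -7)
cycles coincide ⇒ equivalent

yes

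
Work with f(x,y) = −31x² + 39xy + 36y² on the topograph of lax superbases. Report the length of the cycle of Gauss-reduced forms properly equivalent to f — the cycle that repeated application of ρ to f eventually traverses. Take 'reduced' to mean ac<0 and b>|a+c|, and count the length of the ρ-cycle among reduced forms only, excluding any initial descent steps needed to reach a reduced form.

D = 5985, ⌊√D⌋ = 77
river: ρ → (36,33,-34)
river: ρ → (-34,35,35)
river: ρ → (35,35,-34)
river: ρ → (-34,33,36)
river: ρ → (36,39,-31)
river: ρ → (-31,23,44)
river: ρ → (44,65,-10)
river: ρ → (-10,75,9)
river: ρ → (9,69,-34)
river: ρ → (-34,67,11)
river: ρ → (11,65,-40)
river: ρ → (-40,15,36)
river: ρ → (36,57,-19)
river: ρ → (-19,57,36)
river: ρ → (36,15,-40)
river: ρ → (-40,65,11)
river: ρ → (11,67,-34)
river: ρ → (-34,69,9)
river: ρ → (9,75,-10)
river: ρ → (-10,65,44)
river: ρ → (44,23,-31)
river: ρ → (-31,39,36)
ρ-cycle length = 22 (tail of 0 descent steps not counted)

22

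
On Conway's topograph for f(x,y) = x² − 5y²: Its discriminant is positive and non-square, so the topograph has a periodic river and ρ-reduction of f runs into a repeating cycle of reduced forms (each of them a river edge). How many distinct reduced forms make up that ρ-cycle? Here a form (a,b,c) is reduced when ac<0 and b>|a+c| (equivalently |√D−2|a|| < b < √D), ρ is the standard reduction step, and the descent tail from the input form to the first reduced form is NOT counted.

D = 20, ⌊√D⌋ = 4
descent: ρ → (-5,0,1)
descent: ρ → (1,4,-1)  [lands on river]
river: ρ → (-1,4,1)
ρ-cycle length = 2 (tail of 2 descent steps not counted)

2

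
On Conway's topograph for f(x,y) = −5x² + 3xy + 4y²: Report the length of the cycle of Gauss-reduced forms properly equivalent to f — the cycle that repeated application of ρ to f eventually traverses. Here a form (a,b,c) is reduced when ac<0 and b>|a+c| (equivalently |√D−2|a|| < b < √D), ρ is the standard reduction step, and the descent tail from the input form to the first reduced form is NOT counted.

D = 89, ⌊√D⌋ = 9
river: ρ → (4,5,-4)
river: ρ → (-4,3,5)
river: ρ → (5,7,-2)
river: ρ → (-2,9,1)
river: ρ → (1,9,-2)
river: ρ → (-2,7,5)
river: ρ → (5,3,-4)
river: ρ → (-4,5,4)
river: ρ → (4,3,-5)
river: ρ → (-5,7,2)
river: ρ → (2,9,-1)
river: ρ → (-1,9,2)
river: ρ → (2,7,-5)
river: ρ → (-5,3,4)
ρ-cycle length = 14 (tail of 0 descent steps not counted)

14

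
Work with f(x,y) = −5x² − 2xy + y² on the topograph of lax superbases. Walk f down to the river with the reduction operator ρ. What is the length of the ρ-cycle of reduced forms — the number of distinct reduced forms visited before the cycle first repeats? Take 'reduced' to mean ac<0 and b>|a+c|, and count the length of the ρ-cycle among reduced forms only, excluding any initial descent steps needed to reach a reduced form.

D = 24, ⌊√D⌋ = 4
descent: ρ → (1,4,-2)  [lands on river]
river: ρ → (-2,4,1)
ρ-cycle length = 2 (tail of 1 descent step not counted)

2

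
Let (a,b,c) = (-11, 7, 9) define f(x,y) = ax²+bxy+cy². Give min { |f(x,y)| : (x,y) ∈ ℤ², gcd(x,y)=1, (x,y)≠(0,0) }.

river: ρ → (9,11,-9)
river: ρ → (-9,7,11)
river: ρ → (11,15,-5)
river: ρ → (-5,15,11)
river: ρ → (11,7,-9)
river: ρ → (-9,11,9)
river: ρ → (9,7,-11)
river: ρ → (-11,15,5)
river: ρ → (5,15,-11)
river: ρ → (-11,7,9)
closes: descent 0, river 10
min |a| on river = 5

5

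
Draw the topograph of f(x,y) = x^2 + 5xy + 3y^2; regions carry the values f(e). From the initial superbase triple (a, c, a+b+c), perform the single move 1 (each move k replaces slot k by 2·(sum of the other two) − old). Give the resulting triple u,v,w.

start (1,3,9) = (f(1,0),f(0,1),f(1,1))
replace slot 1: 2·(3+9) − 1 = 23 → (23,3,9)

23,3,9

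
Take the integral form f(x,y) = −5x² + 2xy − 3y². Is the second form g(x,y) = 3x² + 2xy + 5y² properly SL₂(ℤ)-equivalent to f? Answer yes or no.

D₁ = -56, D₂ = -56
f is negative-definite; reduce −f:
−f: flip: (5,-2,3)→(3,2,5)
−f: reduced (well bottom): (3,2,5) with a≤c, −a<b≤a
flip sign back: reduced form of f is (-3,-2,-5)
g: reduced (well bottom): (3,2,5) with a≤c, −a<b≤a
reduced forms (-3, -2, -5) vs (3, 2, 5) ⇒ inequivalent

no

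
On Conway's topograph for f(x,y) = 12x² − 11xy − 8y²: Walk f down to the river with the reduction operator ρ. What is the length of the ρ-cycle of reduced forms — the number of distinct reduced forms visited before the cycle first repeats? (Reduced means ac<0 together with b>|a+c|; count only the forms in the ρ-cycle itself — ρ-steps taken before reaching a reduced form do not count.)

D = 505, ⌊√D⌋ = 22
descent: ρ → (-8,11,12)  [lands on river]
river: ρ → (12,13,-7)
river: ρ → (-7,15,10)
river: ρ → (10,5,-12)
river: ρ → (-12,19,3)
river: ρ → (3,17,-18)
river: ρ → (-18,19,2)
river: ρ → (2,21,-8)
ρ-cycle length = 8 (tail of 1 descent step not counted)

8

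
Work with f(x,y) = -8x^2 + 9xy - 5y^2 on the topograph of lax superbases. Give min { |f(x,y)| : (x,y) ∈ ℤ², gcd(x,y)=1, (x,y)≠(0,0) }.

translate: b→7 (≡-9 mod 16), so (8,-9,5)→(8,7,4)
flip: (8,7,4)→(4,-7,8)
translate: b→1 (≡-7 mod 8), so (4,-7,8)→(4,1,5)
reduced (well bottom): (4,1,5) with a≤c, −a<b≤a
well minimum |f| = |-4| = 4 (negative-definite)

4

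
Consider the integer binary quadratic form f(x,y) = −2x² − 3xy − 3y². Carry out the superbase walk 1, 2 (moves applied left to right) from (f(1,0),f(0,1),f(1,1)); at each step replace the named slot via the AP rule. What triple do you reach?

start (-2,-3,-8) = (f(1,0),f(0,1),f(1,1))
replace slot 1: 2·((-3)+(-8)) − (-2) = -20 → (-20,-3,-8)
replace slot 2: 2·((-20)+(-8)) − (-3) = -53 → (-20,-53,-8)

-20,-53,-8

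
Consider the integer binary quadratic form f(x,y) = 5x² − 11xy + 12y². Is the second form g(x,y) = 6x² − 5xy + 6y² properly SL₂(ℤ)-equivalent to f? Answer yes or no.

D₁ = -119, D₂ = -119
f: translate: b→-1 (≡-11 mod 10), so (5,-11,12)→(5,-1,6)
f: reduced (well bottom): (5,-1,6) with a≤c, −a<b≤a
g: flip: (6,-5,6)→(6,5,6)
g: reduced (well bottom): (6,5,6) with a≤c, −a<b≤a
reduced forms (5, -1, 6) vs (6, 5, 6) ⇒ inequivalent

no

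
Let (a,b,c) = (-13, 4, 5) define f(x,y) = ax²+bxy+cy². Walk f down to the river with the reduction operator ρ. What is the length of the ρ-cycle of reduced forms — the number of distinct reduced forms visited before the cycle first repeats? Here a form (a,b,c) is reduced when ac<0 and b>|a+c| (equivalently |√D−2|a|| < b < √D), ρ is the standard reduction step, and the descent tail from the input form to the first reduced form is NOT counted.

D = 276, ⌊√D⌋ = 16
descent: ρ → (5,16,-1)  [lands on river]
river: ρ → (-1,16,5)
river: ρ → (5,14,-4)
river: ρ → (-4,10,11)
river: ρ → (11,12,-3)
river: ρ → (-3,12,11)
river: ρ → (11,10,-4)
river: ρ → (-4,14,5)
ρ-cycle length = 8 (tail of 1 descent step not counted)

8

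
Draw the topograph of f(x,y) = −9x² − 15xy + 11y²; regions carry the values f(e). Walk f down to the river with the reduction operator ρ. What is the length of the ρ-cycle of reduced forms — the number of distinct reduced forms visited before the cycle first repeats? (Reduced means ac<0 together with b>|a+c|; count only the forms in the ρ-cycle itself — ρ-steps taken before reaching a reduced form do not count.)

D = 621, ⌊√D⌋ = 24
descent: ρ → (11,15,-9)  [lands on river]
river: ρ → (-9,21,5)
river: ρ → (5,19,-13)
river: ρ → (-13,7,11)
ρ-cycle length = 4 (tail of 1 descent step not counted)

4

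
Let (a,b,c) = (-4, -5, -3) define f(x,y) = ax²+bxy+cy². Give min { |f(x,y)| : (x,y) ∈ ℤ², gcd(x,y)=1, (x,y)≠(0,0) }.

translate: b→-3 (≡5 mod 8), so (4,5,3)→(4,-3,2)
flip: (4,-3,2)→(2,3,4)
translate: b→-1 (≡3 mod 4), so (2,3,4)→(2,-1,3)
reduced (well bottom): (2,-1,3) with a≤c, −a<b≤a
well minimum |f| = |-2| = 2 (negative-definite)

2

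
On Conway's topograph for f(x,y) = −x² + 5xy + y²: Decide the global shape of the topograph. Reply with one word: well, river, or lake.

D = b²−4ac = 5² − 4·(-1)·1 = 29
D > 0 non-square ⇒ indefinite ⇒ periodic river

river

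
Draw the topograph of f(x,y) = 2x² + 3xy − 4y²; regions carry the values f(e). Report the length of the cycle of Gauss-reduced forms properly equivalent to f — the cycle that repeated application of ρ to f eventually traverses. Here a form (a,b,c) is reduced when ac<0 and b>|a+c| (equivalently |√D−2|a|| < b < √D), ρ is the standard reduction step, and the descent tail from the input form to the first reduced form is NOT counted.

D = 41, ⌊√D⌋ = 6
river: ρ → (-4,5,1)
river: ρ → (1,5,-4)
river: ρ → (-4,3,2)
river: ρ → (2,5,-2)
river: ρ → (-2,3,4)
river: ρ → (4,5,-1)
river: ρ → (-1,5,4)
river: ρ → (4,3,-2)
river: ρ → (-2,5,2)
river: ρ → (2,3,-4)
ρ-cycle length = 10 (tail of 0 descent steps not counted)

10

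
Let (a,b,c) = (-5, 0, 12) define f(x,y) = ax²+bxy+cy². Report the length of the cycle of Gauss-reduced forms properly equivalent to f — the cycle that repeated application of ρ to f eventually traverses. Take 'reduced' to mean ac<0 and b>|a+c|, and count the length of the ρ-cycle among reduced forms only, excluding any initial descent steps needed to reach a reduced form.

D = 240, ⌊√D⌋ = 15
descent: ρ → (12,0,-5)
descent: ρ → (-5,10,7)  [lands on river]
river: ρ → (7,4,-8)
river: ρ → (-8,12,3)
river: ρ → (3,12,-8)
river: ρ → (-8,4,7)
river: ρ → (7,10,-5)
ρ-cycle length = 6 (tail of 2 descent steps not counted)

6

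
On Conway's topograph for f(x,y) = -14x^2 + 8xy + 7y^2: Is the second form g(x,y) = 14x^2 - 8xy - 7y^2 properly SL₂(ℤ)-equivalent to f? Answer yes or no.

D₁ = 456, D₂ = 456
river cycle of f (length 6): (7, 20, -2), (-2, 20, 7), (7, 8, -14), (-14, 20, 1), (1, 20, -14), (-14, 8, 7)
river cycle of g (length 6): (-7, 8, 14), (14, 20, -1), (-1, 20, 14), (14, 8, -7), (-7, 20, 2), (2, 20, -7)
cycles differ ⇒ inequivalent

no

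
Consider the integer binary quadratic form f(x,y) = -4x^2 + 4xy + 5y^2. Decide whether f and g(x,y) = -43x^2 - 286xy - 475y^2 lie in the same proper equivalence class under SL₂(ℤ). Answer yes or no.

D₁ = 96, D₂ = 96
river cycle of f (length 4): (5, 6, -3), (-3, 6, 5), (5, 4, -4), (-4, 4, 5)
river cycle of g (length 4): (-4, 4, 5), (5, 6, -3), (-3, 6, 5), (5, 4, -4)
cycles coincide ⇒ equivalent

yes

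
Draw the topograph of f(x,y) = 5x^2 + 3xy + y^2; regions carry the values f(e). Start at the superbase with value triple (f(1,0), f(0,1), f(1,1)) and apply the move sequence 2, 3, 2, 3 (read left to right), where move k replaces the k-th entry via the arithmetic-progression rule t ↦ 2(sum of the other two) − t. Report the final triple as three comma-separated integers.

start (5,1,9) = (f(1,0),f(0,1),f(1,1))
replace slot 2: 2·(5+9) − 1 = 27 → (5,27,9)
replace slot 3: 2·(5+27) − 9 = 55 → (5,27,55)
replace slot 2: 2·(5+55) − 27 = 93 → (5,93,55)
replace slot 3: 2·(5+93) − 55 = 141 → (5,93,141)

5,93,141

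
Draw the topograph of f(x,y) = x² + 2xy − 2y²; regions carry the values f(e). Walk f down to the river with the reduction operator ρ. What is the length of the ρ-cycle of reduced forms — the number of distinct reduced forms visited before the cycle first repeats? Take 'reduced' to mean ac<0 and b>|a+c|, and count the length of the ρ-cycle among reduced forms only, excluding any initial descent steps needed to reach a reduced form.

D = 12, ⌊√D⌋ = 3
river: ρ → (-2,2,1)
river: ρ → (1,2,-2)
ρ-cycle length = 2 (tail of 0 descent steps not counted)

2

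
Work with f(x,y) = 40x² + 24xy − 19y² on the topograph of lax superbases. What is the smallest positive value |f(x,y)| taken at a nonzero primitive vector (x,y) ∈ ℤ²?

river: ρ → (-19,52,12)
river: ρ → (12,44,-35)
river: ρ → (-35,26,21)
river: ρ → (21,58,-3)
river: ρ → (-3,56,40)
river: ρ → (40,24,-19)
closes: descent 0, river 6
min |a| on river = 3

3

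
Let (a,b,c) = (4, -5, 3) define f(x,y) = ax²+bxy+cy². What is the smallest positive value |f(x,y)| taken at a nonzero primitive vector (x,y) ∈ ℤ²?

translate: b→3 (≡-5 mod 8), so (4,-5,3)→(4,3,2)
flip: (4,3,2)→(2,-3,4)
translate: b→1 (≡-3 mod 4), so (2,-3,4)→(2,1,3)
reduced (well bottom): (2,1,3) with a≤c, −a<b≤a
well minimum = a = 2

2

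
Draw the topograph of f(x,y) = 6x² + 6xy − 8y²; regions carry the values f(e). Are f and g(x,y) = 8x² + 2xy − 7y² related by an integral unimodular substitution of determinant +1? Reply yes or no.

D₁ = 228, D₂ = 228
river cycle of f (length 6): (-8, 10, 4), (4, 14, -2), (-2, 14, 4), (4, 10, -8), (-8, 6, 6), (6, 6, -8)
river cycle of g (length 6): (-7, 12, 3), (3, 12, -7), (-7, 2, 8), (8, 14, -1), (-1, 14, 8), (8, 2, -7)
cycles differ ⇒ inequivalent

no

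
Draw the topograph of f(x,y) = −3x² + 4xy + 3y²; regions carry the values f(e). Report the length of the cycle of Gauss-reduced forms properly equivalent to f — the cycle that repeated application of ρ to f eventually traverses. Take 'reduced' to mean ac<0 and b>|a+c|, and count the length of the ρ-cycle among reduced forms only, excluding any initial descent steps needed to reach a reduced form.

D = 52, ⌊√D⌋ = 7
river: ρ → (3,2,-4)
river: ρ → (-4,6,1)
river: ρ → (1,6,-4)
river: ρ → (-4,2,3)
river: ρ → (3,4,-3)
river: ρ → (-3,2,4)
river: ρ → (4,6,-1)
river: ρ → (-1,6,4)
river: ρ → (4,2,-3)
river: ρ → (-3,4,3)
ρ-cycle length = 10 (tail of 0 descent steps not counted)

10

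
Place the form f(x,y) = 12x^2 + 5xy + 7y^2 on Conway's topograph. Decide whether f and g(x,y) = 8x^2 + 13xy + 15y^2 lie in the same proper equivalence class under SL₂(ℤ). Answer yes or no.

D₁ = -311, D₂ = -311
f: flip: (12,5,7)→(7,-5,12)
f: reduced (well bottom): (7,-5,12) with a≤c, −a<b≤a
g: translate: b→-3 (≡13 mod 16), so (8,13,15)→(8,-3,10)
g: reduced (well bottom): (8,-3,10) with a≤c, −a<b≤a
reduced forms (7, -5, 12) vs (8, -3, 10) ⇒ inequivalent

no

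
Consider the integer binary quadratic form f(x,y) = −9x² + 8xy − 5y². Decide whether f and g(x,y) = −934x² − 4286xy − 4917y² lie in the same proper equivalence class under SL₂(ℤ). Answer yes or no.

D₁ = -116, D₂ = -116
f is negative-definite; reduce −f:
−f: flip: (9,-8,5)→(5,8,9)
−f: translate: b→-2 (≡8 mod 10), so (5,8,9)→(5,-2,6)
−f: reduced (well bottom): (5,-2,6) with a≤c, −a<b≤a
flip sign back: reduced form of f is (-5,2,-6)
g is negative-definite; reduce −g:
−g: translate: b→550 (≡4286 mod 1868), so (934,4286,4917)→(934,550,81)
−g: flip: (934,550,81)→(81,-550,934)
−g: translate: b→-64 (≡-550 mod 162), so (81,-550,934)→(81,-64,13)
−g: flip: (81,-64,13)→(13,64,81)
−g: translate: b→12 (≡64 mod 26), so (13,64,81)→(13,12,5)
−g: flip: (13,12,5)→(5,-12,13)
−g: translate: b→-2 (≡-12 mod 10), so (5,-12,13)→(5,-2,6)
−g: reduced (well bottom): (5,-2,6) with a≤c, −a<b≤a
flip sign back: reduced form of g is (-5,2,-6)
reduced forms (-5, 2, -6) vs (-5, 2, -6) ⇒ equivalent

yes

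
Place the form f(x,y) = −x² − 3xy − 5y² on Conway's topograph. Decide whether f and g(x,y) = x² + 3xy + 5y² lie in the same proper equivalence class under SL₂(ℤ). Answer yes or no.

D₁ = -11, D₂ = -11
f is negative-definite; reduce −f:
−f: translate: b→1 (≡3 mod 2), so (1,3,5)→(1,1,3)
−f: reduced (well bottom): (1,1,3) with a≤c, −a<b≤a
flip sign back: reduced form of f is (-1,-1,-3)
g: translate: b→1 (≡3 mod 2), so (1,3,5)→(1,1,3)
g: reduced (well bottom): (1,1,3) with a≤c, −a<b≤a
reduced forms (-1, -1, -3) vs (1, 1, 3) ⇒ inequivalent

no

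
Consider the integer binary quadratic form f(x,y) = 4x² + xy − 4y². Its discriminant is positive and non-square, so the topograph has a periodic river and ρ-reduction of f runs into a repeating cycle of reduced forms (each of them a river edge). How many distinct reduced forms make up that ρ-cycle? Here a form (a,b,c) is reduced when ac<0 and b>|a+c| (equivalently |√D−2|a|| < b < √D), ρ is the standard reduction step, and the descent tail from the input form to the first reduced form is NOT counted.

D = 65, ⌊√D⌋ = 8
river: ρ → (-4,7,1)
river: ρ → (1,7,-4)
river: ρ → (-4,1,4)
river: ρ → (4,7,-1)
river: ρ → (-1,7,4)
river: ρ → (4,1,-4)
ρ-cycle length = 6 (tail of 0 descent steps not counted)

6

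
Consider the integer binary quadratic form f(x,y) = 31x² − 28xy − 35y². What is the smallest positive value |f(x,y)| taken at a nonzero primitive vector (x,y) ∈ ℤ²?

descent: ρ → (-35,28,31)  [lands on river]
river: ρ → (31,34,-32)
river: ρ → (-32,30,33)
river: ρ → (33,36,-29)
river: ρ → (-29,22,40)
river: ρ → (40,58,-11)
river: ρ → (-11,52,55)
river: ρ → (55,58,-8)
river: ρ → (-8,70,7)
river: ρ → (7,70,-8)
river: ρ → (-8,58,55)
river: ρ → (55,52,-11)
river: ρ → (-11,58,40)
river: ρ → (40,22,-29)
river: ρ → (-29,36,33)
river: ρ → (33,30,-32)
river: ρ → (-32,34,31)
river: ρ → (31,28,-35)
river: ρ → (-35,42,24)
river: ρ → (24,54,-23)
river: ρ → (-23,38,40)
river: ρ → (40,42,-21)
river: ρ → (-21,42,40)
river: ρ → (40,38,-23)
river: ρ → (-23,54,24)
river: ρ → (24,42,-35)
closes: descent 1, river 26
min |a| on river = 7

7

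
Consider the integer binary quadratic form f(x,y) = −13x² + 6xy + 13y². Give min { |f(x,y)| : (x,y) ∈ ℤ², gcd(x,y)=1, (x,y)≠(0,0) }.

river: ρ → (13,20,-6)
river: ρ → (-6,16,19)
river: ρ → (19,22,-3)
river: ρ → (-3,26,3)
river: ρ → (3,22,-19)
river: ρ → (-19,16,6)
river: ρ → (6,20,-13)
river: ρ → (-13,6,13)
closes: descent 0, river 8
min |a| on river = 3

3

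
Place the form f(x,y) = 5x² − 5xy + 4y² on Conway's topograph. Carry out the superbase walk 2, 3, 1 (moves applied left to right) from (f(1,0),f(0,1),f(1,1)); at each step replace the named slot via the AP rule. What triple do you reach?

start (5,4,4) = (f(1,0),f(0,1),f(1,1))
replace slot 2: 2·(5+4) − 4 = 14 → (5,14,4)
replace slot 3: 2·(5+14) − 4 = 34 → (5,14,34)
replace slot 1: 2·(14+34) − 5 = 91 → (91,14,34)

91,14,34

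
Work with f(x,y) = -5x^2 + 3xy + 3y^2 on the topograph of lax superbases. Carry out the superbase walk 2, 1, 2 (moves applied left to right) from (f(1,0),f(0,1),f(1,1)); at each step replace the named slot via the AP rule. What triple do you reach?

start (-5,3,1) = (f(1,0),f(0,1),f(1,1))
replace slot 2: 2·((-5)+1) − 3 = -11 → (-5,-11,1)
replace slot 1: 2·((-11)+1) − (-5) = -15 → (-15,-11,1)
replace slot 2: 2·((-15)+1) − (-11) = -17 → (-15,-17,1)

-15,-17,1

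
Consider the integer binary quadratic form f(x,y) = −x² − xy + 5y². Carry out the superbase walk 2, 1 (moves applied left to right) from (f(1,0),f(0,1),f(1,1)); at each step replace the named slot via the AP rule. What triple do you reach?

start (-1,5,3) = (f(1,0),f(0,1),f(1,1))
replace slot 2: 2·((-1)+3) − 5 = -1 → (-1,-1,3)
replace slot 1: 2·((-1)+3) − (-1) = 5 → (5,-1,3)

5,-1,3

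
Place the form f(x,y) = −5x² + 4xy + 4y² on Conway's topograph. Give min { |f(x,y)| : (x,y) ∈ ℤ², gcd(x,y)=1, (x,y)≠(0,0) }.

river: ρ → (4,4,-5)
river: ρ → (-5,6,3)
river: ρ → (3,6,-5)
river: ρ → (-5,4,4)
closes: descent 0, river 4
min |a| on river = 3

3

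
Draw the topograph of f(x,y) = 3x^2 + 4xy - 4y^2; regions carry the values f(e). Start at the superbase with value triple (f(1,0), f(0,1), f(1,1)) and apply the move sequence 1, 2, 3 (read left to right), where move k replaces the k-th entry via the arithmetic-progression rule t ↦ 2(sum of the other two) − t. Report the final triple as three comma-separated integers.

start (3,-4,3) = (f(1,0),f(0,1),f(1,1))
replace slot 1: 2·((-4)+3) − 3 = -5 → (-5,-4,3)
replace slot 2: 2·((-5)+3) − (-4) = 0 → (-5,0,3)
replace slot 3: 2·((-5)+0) − 3 = -13 → (-5,0,-13)

-5,0,-13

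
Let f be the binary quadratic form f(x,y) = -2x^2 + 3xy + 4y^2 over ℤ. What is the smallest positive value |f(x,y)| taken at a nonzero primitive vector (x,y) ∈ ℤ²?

river: ρ → (4,5,-1)
river: ρ → (-1,5,4)
river: ρ → (4,3,-2)
river: ρ → (-2,5,2)
river: ρ → (2,3,-4)
river: ρ → (-4,5,1)
river: ρ → (1,5,-4)
river: ρ → (-4,3,2)
river: ρ → (2,5,-2)
river: ρ → (-2,3,4)
closes: descent 0, river 10
min |a| on river = 1

1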